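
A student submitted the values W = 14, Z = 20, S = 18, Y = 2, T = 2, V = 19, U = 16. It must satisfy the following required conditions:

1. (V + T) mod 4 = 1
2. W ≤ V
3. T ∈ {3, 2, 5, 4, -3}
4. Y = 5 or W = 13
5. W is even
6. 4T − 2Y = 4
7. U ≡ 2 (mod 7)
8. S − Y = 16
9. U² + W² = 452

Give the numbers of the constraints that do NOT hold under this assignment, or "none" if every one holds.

No — constraint 4 is not satisfied.

1. V + T = 21; 21 mod 4 = 1  holds
2. W = 14, V = 19; 14 ≤ 19  holds
3. T = 2 is in {3, 2, 5, 4, -3}  holds
4. Y = 2 ≠ 5 and W = 14 ≠ 13; both disjuncts false  fails
5. W = 14 is even  holds
6. 4T − 2Y = 4(2) − 2(2) = 4  holds
7. 16 mod 7 = 2  holds
8. S − Y = 18 − 2 = 16  holds
9. U² + W² = 16² + 14² = 256 + 196 = 452  holds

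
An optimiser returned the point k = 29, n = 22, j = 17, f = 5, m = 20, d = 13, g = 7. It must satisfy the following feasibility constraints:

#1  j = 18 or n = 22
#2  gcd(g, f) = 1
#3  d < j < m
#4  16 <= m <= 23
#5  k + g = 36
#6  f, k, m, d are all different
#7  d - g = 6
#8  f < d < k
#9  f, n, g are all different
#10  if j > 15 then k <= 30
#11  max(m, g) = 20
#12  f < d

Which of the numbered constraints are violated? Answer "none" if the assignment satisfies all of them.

#1 j = 17 ≠ 18, but n = 22 = 22 (second disjunct) — holds.
#2 gcd(7, 5) = 1 — holds.
#3 values 13 < 17 < 20 — holds.
#4 m = 20 lies in [16, 23] — holds.
#5 k + g = 29 + 7 = 36 — holds.
#6 values 5, 29, 20, 13 are pairwise distinct — holds.
#7 d - g = 13 - 7 = 6 — holds.
#8 values 5 < 13 < 29 — holds.
#9 values 5, 22, 7 are pairwise distinct — holds.
#10 j = 17 > 15, so we need k ≤ 30; k = 29 ≤ 30 — holds.
#11 max(20, 7) = 20 — holds.
#12 f = 5, d = 13; 5 < 13 — holds.

No violations.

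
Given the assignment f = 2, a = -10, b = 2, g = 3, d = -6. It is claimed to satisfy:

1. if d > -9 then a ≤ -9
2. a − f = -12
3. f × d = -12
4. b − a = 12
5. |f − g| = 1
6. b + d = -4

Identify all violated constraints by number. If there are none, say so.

1. d = -6 > -9, so we need a ≤ -9; a = -10 ≤ -9 — OK.
2. a − f = -10 − 2 = -12 — OK.
3. f × d = 2 × (-6) = -12 — OK.
4. b − a = 2 − (-10) = 12 — OK.
5. |2 − 3| = 1 — OK.
6. b + d = 2 + (-6) = -4 — OK.

All constraints are satisfied.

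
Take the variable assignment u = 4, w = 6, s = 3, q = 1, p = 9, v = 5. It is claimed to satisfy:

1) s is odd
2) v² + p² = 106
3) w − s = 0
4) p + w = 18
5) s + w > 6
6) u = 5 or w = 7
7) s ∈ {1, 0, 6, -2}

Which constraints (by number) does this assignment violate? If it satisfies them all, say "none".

1) s = 3 is odd  true
2) v² + p² = 5² + 9² = 25 + 81 = 106  true
3) w − s = 6 − 3 = 3, not 0  false
4) p + w = 9 + 6 = 15, not 18  false
5) s + w = 3 + 6 = 9; 9 > 6  true
6) u = 4 ≠ 5 and w = 6 ≠ 7; both disjuncts false  false
7) s = 3 is not in {1, 0, 6, -2}  false

Violated: 3, 4, 6, and 7.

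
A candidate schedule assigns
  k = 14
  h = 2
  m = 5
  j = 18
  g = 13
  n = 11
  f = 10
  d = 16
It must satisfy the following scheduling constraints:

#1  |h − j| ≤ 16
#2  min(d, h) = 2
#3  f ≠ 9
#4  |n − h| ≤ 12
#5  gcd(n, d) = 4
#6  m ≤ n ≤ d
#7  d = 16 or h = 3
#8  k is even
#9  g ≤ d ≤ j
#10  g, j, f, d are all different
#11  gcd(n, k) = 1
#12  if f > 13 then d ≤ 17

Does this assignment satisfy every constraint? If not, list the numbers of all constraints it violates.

#1 |2 − 18| = 16; 16 ≤ 16 — holds.
#2 min(16, 2) = 2 — holds.
#3 f = 10, and 10 ≠ 9 — holds.
#4 |11 − 2| = 9; 9 ≤ 12 — holds.
#5 gcd(11, 16) = 1, not 4 — does not hold.
#6 values 5 ≤ 11 ≤ 16 — holds.
#7 d = 16 = 16 (first disjunct) — holds.
#8 k = 14 is even — holds.
#9 values 13 ≤ 16 ≤ 18 — holds.
#10 values 13, 18, 10, 16 are pairwise distinct — holds.
#11 gcd(11, 14) = 1 — holds.
#12 f = 10, not > 13; antecedent false, conditional vacuously true — holds.

Constraint 5 does not hold.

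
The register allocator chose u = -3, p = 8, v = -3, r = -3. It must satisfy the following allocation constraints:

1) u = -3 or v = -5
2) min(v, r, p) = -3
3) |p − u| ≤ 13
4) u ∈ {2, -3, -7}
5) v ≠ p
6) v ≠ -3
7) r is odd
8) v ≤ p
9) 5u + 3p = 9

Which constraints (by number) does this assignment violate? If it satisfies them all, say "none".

1) u = -3 = -3 (first disjunct) — OK.
2) min(-3, -3, 8) = -3 — OK.
3) |8 − (-3)| = 11; 11 ≤ 13 — OK.
4) u = -3 is in {2, -3, -7} — OK.
5) v = -3, p = 8; distinct — OK.
6) v = -3, but -3 is required to differ — violated.
7) r = -3 is odd — OK.
8) v = -3, p = 8; -3 ≤ 8 — OK.
9) 5u + 3p = 5(-3) + 3(8) = 9 — OK.

The assignment fails constraint 6.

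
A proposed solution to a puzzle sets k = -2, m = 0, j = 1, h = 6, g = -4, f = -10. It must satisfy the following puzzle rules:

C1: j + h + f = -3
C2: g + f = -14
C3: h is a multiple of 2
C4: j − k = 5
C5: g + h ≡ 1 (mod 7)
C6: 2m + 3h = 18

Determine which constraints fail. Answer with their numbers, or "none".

Constraints 4 and 5 do not hold.

C1: j + h + f = 1 + 6 + (-10) = -3  ✔
C2: g + f = -4 + (-10) = -14  ✔
C3: 6 / 2 = 3, so 2 divides 6  ✔
C4: j − k = 1 − (-2) = 3, not 5  ✘
C5: g + h = 2; 2 mod 7 = 2, not 1  ✘
C6: 2m + 3h = 2(0) + 3(6) = 18  ✔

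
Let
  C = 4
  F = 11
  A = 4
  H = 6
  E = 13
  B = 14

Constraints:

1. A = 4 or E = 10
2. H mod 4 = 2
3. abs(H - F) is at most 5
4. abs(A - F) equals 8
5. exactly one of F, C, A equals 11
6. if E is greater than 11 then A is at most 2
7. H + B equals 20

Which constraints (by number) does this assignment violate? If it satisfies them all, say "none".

No — constraints 4 and 6 are not satisfied.

1. A = 4 = 4 (first disjunct) — satisfied.
2. 6 mod 4 = 2 — satisfied.
3. abs(6 - 11) = 5; 5 ≤ 5 — satisfied.
4. abs(4 - 11) = 7, not 8 — violated.
5. F=11, C=4, A=4; 1 of them equals 11 — satisfied.
6. E = 13 > 11, so we need A ≤ 2; but A = 4 > 2 — violated.
7. H + B = 6 + 14 = 20 — satisfied.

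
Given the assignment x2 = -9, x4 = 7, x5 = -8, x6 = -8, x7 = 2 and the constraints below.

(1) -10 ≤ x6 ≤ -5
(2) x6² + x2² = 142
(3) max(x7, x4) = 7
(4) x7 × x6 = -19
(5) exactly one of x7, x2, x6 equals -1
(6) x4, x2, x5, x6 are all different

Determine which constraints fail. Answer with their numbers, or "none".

(1) x6 = -8 lies in [-10, -5] — holds.
(2) x6² + x2² = (-8)² + (-9)² = 64 + 81 = 145, not 142 — fails.
(3) max(2, 7) = 7 — holds.
(4) x7 × x6 = 2 × (-8) = -16, not -19 — fails.
(5) x7=2, x2=-9, x6=-8; 0 of them equal -1, not exactly one — fails.
(6) x5 = x6 = -8, not all different — fails.

No — constraints 2, 4, 5, 6 are not satisfied.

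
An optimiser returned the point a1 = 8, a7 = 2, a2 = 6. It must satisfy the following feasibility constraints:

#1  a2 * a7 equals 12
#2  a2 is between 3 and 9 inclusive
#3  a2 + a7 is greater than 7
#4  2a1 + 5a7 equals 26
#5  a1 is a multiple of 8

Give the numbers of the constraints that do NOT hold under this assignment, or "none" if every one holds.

#1 a2 * a7 = 6 * 2 = 12  holds
#2 a2 = 6 lies in [3, 9]  holds
#3 a2 + a7 = 6 + 2 = 8; 8 > 7  holds
#4 2a1 + 5a7 = 2(8) + 5(2) = 26  holds
#5 8 / 8 = 1, so 8 divides 8  holds

Yes — all constraints hold.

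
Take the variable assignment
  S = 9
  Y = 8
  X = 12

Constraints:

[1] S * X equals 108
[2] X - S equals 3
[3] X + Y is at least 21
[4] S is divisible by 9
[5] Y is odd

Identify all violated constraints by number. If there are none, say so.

The assignment fails constraints 3, 5.

[1] S * X = 9 * 12 = 108  holds
[2] X - S = 12 - 9 = 3  holds
[3] X + Y = 12 + 8 = 20; 20 < 21, bound 21 not met  fails
[4] 9 / 9 = 1, so 9 divides 9  holds
[5] Y = 8 is even  fails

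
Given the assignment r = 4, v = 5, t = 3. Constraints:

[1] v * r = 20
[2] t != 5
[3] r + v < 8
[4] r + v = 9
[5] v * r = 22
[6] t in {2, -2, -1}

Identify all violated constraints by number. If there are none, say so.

Constraints 3, 5, 6 are violated.

[1] v * r = 5 * 4 = 20 — holds.
[2] t = 3, and 3 ≠ 5 — holds.
[3] r + v = 4 + 5 = 9; 9 ≥ 8, bound 8 not met — does not hold.
[4] r + v = 4 + 5 = 9 — holds.
[5] v * r = 5 * 4 = 20, not 22 — does not hold.
[6] t = 3 is not in {2, -2, -1} — does not hold.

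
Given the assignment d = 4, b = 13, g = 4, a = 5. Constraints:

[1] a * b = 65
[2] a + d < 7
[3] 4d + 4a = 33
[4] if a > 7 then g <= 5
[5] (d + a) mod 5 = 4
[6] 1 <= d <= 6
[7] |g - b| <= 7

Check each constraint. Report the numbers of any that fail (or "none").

Violated: 2, 3, and 7.

[1] a * b = 5 * 13 = 65  OK
[2] a + d = 5 + 4 = 9; 9 ≥ 7, bound 7 not met  FAIL
[3] 4d + 4a = 4(4) + 4(5) = 36, not 33  FAIL
[4] a = 5, not > 7; antecedent false, conditional vacuously true  OK
[5] d + a = 9; 9 mod 5 = 4  OK
[6] d = 4 lies in [1, 6]  OK
[7] |4 - 13| = 9; 9 > 7, exceeds bound 7  FAIL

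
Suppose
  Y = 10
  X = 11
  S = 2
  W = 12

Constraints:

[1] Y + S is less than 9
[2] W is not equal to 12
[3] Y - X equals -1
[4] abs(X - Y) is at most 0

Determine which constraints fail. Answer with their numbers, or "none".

[1] Y + S = 10 + 2 = 12; 12 ≥ 9, bound 9 not met — fails.
[2] W = 12, but 12 is required to differ — fails.
[3] Y - X = 10 - 11 = -1 — holds.
[4] abs(11 - 10) = 1; 1 > 0, exceeds bound 0 — fails.

The assignment fails constraints 1, 2, 4.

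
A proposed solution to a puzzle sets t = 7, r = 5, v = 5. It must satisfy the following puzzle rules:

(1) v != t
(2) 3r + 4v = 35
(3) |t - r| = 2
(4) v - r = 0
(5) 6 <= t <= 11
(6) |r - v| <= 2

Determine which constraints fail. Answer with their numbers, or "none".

None — every constraint holds.

(1) v = 5, t = 7; distinct — OK.
(2) 3r + 4v = 3(5) + 4(5) = 35 — OK.
(3) |7 - 5| = 2 — OK.
(4) v - r = 5 - 5 = 0 — OK.
(5) t = 7 lies in [6, 11] — OK.
(6) |5 - 5| = 0; 0 ≤ 2 — OK.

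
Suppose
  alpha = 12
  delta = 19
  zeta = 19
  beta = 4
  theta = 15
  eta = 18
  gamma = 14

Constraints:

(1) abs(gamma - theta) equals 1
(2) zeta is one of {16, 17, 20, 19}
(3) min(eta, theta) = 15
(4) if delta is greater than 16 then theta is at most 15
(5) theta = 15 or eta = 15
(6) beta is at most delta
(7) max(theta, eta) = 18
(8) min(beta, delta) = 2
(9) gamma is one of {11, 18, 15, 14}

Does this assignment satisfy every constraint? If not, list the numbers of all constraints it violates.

(1) abs(14 - 15) = 1  OK
(2) zeta = 19 is in {16, 17, 20, 19}  OK
(3) min(18, 15) = 15  OK
(4) delta = 19 > 16, so we need theta ≤ 15; theta = 15 ≤ 15  OK
(5) theta = 15 = 15 (first disjunct)  OK
(6) beta = 4, delta = 19; 4 ≤ 19  OK
(7) max(15, 18) = 18  OK
(8) min(4, 19) = 4, not 2  FAIL
(9) gamma = 14 is in {11, 18, 15, 14}  OK

The assignment fails constraint 8.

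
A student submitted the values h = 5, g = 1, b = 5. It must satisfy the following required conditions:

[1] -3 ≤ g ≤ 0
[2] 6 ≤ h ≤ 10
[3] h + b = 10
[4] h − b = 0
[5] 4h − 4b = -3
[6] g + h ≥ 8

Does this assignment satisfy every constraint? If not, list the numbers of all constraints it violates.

Constraints 1, 2, 5, 6 do not hold.

[1] g = 1 is outside [-3, 0] — violated.
[2] h = 5 is outside [6, 10] — violated.
[3] h + b = 5 + 5 = 10 — OK.
[4] h − b = 5 − 5 = 0 — OK.
[5] 4h − 4b = 4(5) − 4(5) = 0, not -3 — violated.
[6] g + h = 1 + 5 = 6; 6 < 8, bound 8 not met — violated.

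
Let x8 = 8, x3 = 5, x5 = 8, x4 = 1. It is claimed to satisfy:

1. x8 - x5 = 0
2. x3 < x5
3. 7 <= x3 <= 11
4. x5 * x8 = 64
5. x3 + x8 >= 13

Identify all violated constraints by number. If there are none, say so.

No — constraint 3 is not satisfied.

1. x8 - x5 = 8 - 8 = 0  ✓
2. x3 = 5, x5 = 8; 5 < 8  ✓
3. x3 = 5 is outside [7, 11]  ✗
4. x5 * x8 = 8 * 8 = 64  ✓
5. x3 + x8 = 5 + 8 = 13; 13 ≥ 13  ✓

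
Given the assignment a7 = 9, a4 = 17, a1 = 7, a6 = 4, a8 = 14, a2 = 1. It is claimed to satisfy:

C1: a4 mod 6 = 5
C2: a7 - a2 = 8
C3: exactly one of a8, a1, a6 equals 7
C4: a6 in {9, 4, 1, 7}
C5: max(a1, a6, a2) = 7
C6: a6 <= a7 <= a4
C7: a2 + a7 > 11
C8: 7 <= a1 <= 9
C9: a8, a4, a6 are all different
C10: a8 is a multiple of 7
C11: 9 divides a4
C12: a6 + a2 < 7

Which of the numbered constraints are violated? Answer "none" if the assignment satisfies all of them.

The assignment fails constraints 7, 11.

C1: 17 mod 6 = 5  true
C2: a7 - a2 = 9 - 1 = 8  true
C3: a8=14, a1=7, a6=4; 1 of them equals 7  true
C4: a6 = 4 is in {9, 4, 1, 7}  true
C5: max(7, 4, 1) = 7  true
C6: values 4 <= 9 <= 17  true
C7: a2 + a7 = 1 + 9 = 10; 10 ≤ 11, bound 11 not met  false
C8: a1 = 7 lies in [7, 9]  true
C9: values 14, 17, 4 are pairwise distinct  true
C10: 14 / 7 = 2, so 7 divides 14  true
C11: 17 = 9*1 + 8, so 9 does not divide 17  false
C12: a6 + a2 = 4 + 1 = 5; 5 < 7  true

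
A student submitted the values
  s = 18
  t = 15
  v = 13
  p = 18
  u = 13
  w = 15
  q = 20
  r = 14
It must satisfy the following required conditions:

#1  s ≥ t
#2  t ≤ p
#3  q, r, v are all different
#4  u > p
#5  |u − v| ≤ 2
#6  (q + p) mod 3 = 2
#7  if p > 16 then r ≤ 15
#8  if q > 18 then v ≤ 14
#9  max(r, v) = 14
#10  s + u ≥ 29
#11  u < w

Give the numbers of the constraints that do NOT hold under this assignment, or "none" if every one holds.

The assignment fails constraint 4.

#1 s = 18, t = 15; 18 ≥ 15 — holds.
#2 t = 15, p = 18; 15 ≤ 18 — holds.
#3 values 20, 14, 13 are pairwise distinct — holds.
#4 u = 13, p = 18; 13 ≤ 18 (want >) — fails.
#5 |13 − 13| = 0; 0 ≤ 2 — holds.
#6 q + p = 38; 38 mod 3 = 2 — holds.
#7 p = 18 > 16, so we need r ≤ 15; r = 14 ≤ 15 — holds.
#8 q = 20 > 18, so we need v ≤ 14; v = 13 ≤ 14 — holds.
#9 max(14, 13) = 14 — holds.
#10 s + u = 18 + 13 = 31; 31 ≥ 29 — holds.
#11 u = 13, w = 15; 13 < 15 — holds.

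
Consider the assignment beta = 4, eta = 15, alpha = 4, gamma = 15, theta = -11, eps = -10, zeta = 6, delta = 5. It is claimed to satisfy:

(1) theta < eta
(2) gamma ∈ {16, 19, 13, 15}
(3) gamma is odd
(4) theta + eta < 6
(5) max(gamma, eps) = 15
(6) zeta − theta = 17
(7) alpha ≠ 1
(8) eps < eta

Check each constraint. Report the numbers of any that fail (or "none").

The assignment satisfies every constraint.

(1) theta = -11, eta = 15; -11 < 15 — holds.
(2) gamma = 15 is in {16, 19, 13, 15} — holds.
(3) gamma = 15 is odd — holds.
(4) theta + eta = -11 + 15 = 4; 4 < 6 — holds.
(5) max(15, -10) = 15 — holds.
(6) zeta − theta = 6 − (-11) = 17 — holds.
(7) alpha = 4, and 4 ≠ 1 — holds.
(8) eps = -10, eta = 15; -10 < 15 — holds.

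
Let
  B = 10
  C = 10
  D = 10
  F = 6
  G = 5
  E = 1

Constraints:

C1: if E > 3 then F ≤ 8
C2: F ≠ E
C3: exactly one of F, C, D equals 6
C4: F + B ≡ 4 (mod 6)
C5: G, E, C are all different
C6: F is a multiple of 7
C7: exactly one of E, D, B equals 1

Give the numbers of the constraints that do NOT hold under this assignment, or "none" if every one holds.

C1: E = 1, not > 3; antecedent false, conditional vacuously true — OK.
C2: F = 6, E = 1; distinct — OK.
C3: F=6, C=10, D=10; 1 of them equals 6 — OK.
C4: F + B = 16; 16 mod 6 = 4 — OK.
C5: values 5, 1, 10 are pairwise distinct — OK.
C6: 6 = 7×0 + 6, so 7 does not divide 6 — violated.
C7: E=1, D=10, B=10; 1 of them equals 1 — OK.

Violated: 6.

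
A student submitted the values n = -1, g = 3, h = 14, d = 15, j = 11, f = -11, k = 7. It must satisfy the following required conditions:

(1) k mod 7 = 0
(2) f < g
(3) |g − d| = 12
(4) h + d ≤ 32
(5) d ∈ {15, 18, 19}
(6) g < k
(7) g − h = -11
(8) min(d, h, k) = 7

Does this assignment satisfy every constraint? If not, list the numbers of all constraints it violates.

(1) 7 mod 7 = 0  ✔
(2) f = -11, g = 3; -11 < 3  ✔
(3) |3 − 15| = 12  ✔
(4) h + d = 14 + 15 = 29; 29 ≤ 32  ✔
(5) d = 15 is in {15, 18, 19}  ✔
(6) g = 3, k = 7; 3 < 7  ✔
(7) g − h = 3 − 14 = -11  ✔
(8) min(15, 14, 7) = 7  ✔

None — every constraint holds.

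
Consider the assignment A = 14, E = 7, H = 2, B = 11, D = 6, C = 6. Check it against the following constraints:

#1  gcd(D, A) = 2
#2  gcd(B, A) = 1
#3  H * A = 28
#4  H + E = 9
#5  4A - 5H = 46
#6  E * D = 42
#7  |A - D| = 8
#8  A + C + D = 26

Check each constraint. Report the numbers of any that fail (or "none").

None — every constraint holds.

#1 gcd(6, 14) = 2  ✔
#2 gcd(11, 14) = 1  ✔
#3 H * A = 2 * 14 = 28  ✔
#4 H + E = 2 + 7 = 9  ✔
#5 4A - 5H = 4(14) - 5(2) = 46  ✔
#6 E * D = 7 * 6 = 42  ✔
#7 |14 - 6| = 8  ✔
#8 A + C + D = 14 + 6 + 6 = 26  ✔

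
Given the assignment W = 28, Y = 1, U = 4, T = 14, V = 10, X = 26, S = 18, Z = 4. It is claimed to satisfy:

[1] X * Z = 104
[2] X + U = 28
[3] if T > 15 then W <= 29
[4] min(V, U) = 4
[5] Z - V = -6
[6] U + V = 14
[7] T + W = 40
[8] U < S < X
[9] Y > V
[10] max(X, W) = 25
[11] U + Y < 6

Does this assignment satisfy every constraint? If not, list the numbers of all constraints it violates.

[1] X * Z = 26 * 4 = 104 — holds.
[2] X + U = 26 + 4 = 30, not 28 — fails.
[3] T = 14, not > 15; antecedent false, conditional vacuously true — holds.
[4] min(10, 4) = 4 — holds.
[5] Z - V = 4 - 10 = -6 — holds.
[6] U + V = 4 + 10 = 14 — holds.
[7] T + W = 14 + 28 = 42, not 40 — fails.
[8] values 4 < 18 < 26 — holds.
[9] Y = 1, V = 10; 1 ≤ 10 (want >) — fails.
[10] max(26, 28) = 28, not 25 — fails.
[11] U + Y = 4 + 1 = 5; 5 < 6 — holds.

Constraints 2, 7, 9, 10 do not hold.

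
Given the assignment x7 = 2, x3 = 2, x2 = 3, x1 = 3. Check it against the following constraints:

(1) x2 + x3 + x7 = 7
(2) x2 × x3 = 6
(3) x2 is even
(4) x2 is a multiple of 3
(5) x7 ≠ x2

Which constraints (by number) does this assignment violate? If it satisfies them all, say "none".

Constraint 3 is violated.

(1) x2 + x3 + x7 = 3 + 2 + 2 = 7  holds
(2) x2 × x3 = 3 × 2 = 6  holds
(3) x2 = 3 is odd  fails
(4) 3 / 3 = 1, so 3 divides 3  holds
(5) x7 = 2, x2 = 3; distinct  holds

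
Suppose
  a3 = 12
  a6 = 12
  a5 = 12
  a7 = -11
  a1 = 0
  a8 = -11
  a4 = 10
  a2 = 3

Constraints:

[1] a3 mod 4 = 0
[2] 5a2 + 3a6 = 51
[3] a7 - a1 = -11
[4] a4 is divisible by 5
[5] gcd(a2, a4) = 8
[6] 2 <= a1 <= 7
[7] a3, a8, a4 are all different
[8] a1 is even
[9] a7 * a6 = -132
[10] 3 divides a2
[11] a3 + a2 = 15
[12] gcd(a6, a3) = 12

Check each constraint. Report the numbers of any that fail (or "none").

[1] 12 mod 4 = 0  true
[2] 5a2 + 3a6 = 5(3) + 3(12) = 51  true
[3] a7 - a1 = -11 - 0 = -11  true
[4] 10 / 5 = 2, so 5 divides 10  true
[5] gcd(3, 10) = 1, not 8  false
[6] a1 = 0 is outside [2, 7]  false
[7] values 12, -11, 10 are pairwise distinct  true
[8] a1 = 0 is even  true
[9] a7 * a6 = -11 * 12 = -132  true
[10] 3 / 3 = 1, so 3 divides 3  true
[11] a3 + a2 = 12 + 3 = 15  true
[12] gcd(12, 12) = 12  true

No — constraints 5 and 6 are not satisfied.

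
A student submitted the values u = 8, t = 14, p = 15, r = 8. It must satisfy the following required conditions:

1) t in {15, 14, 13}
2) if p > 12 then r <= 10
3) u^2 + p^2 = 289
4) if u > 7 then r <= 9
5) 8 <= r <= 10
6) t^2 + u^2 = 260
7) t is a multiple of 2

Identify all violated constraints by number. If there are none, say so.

1) t = 14 is in {15, 14, 13} — holds.
2) p = 15 > 12, so we need r ≤ 10; r = 8 ≤ 10 — holds.
3) u^2 + p^2 = 8^2 + 15^2 = 64 + 225 = 289 — holds.
4) u = 8 > 7, so we need r ≤ 9; r = 8 ≤ 9 — holds.
5) r = 8 lies in [8, 10] — holds.
6) t^2 + u^2 = 14^2 + 8^2 = 196 + 64 = 260 — holds.
7) 14 / 2 = 7, so 2 divides 14 — holds.

No violations.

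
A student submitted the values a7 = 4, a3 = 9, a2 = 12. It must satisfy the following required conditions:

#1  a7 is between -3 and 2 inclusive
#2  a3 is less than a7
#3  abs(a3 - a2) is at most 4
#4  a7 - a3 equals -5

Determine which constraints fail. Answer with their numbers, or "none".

Violated: 1 and 2.

#1 a7 = 4 is outside [-3, 2] — violated.
#2 a3 = 9, a7 = 4; 9 ≥ 4 (want <) — violated.
#3 abs(9 - 12) = 3; 3 ≤ 4 — satisfied.
#4 a7 - a3 = 4 - 9 = -5 — satisfied.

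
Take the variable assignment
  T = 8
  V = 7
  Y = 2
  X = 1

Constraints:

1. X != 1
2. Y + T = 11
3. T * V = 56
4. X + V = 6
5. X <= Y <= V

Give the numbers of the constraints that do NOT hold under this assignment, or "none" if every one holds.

1. X = 1, but 1 is required to differ  ✗
2. Y + T = 2 + 8 = 10, not 11  ✗
3. T * V = 8 * 7 = 56  ✓
4. X + V = 1 + 7 = 8, not 6  ✗
5. values 1 <= 2 <= 7  ✓

The assignment fails constraints 1, 2, 4.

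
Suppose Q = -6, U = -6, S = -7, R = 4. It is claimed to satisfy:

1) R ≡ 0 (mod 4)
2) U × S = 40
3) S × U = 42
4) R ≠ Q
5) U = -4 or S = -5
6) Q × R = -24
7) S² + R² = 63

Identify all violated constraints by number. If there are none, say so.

No — constraints 2, 5, and 7 are not satisfied.

1) 4 mod 4 = 0  yes
2) U × S = -6 × (-7) = 42, not 40  no
3) S × U = -7 × (-6) = 42  yes
4) R = 4, Q = -6; distinct  yes
5) U = -6 ≠ -4 and S = -7 ≠ -5; both disjuncts false  no
6) Q × R = -6 × 4 = -24  yes
7) S² + R² = (-7)² + 4² = 49 + 16 = 65, not 63  no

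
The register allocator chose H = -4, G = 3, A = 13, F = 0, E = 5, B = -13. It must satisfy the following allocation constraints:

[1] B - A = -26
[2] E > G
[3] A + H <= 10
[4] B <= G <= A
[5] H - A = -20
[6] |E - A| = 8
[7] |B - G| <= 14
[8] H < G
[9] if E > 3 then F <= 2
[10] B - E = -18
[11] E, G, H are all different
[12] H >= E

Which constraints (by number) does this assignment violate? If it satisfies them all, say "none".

No — constraints 5, 7, and 12 are not satisfied.

[1] B - A = -13 - 13 = -26 — holds.
[2] E = 5, G = 3; 5 > 3 — holds.
[3] A + H = 13 + (-4) = 9; 9 ≤ 10 — holds.
[4] values -13 <= 3 <= 13 — holds.
[5] H - A = -4 - 13 = -17, not -20 — does not hold.
[6] |5 - 13| = 8 — holds.
[7] |-13 - 3| = 16; 16 > 14, exceeds bound 14 — does not hold.
[8] H = -4, G = 3; -4 < 3 — holds.
[9] E = 5 > 3, so we need F ≤ 2; F = 0 ≤ 2 — holds.
[10] B - E = -13 - 5 = -18 — holds.
[11] values 5, 3, -4 are pairwise distinct — holds.
[12] H = -4, E = 5; -4 < 5 (want ≥) — does not hold.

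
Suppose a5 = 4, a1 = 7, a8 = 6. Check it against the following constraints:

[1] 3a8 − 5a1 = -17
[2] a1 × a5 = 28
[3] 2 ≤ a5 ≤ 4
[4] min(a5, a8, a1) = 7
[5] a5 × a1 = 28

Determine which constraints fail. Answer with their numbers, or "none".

Violated: 4.

[1] 3a8 − 5a1 = 3(6) − 5(7) = -17  ✔
[2] a1 × a5 = 7 × 4 = 28  ✔
[3] a5 = 4 lies in [2, 4]  ✔
[4] min(4, 6, 7) = 4, not 7  ✘
[5] a5 × a1 = 4 × 7 = 28  ✔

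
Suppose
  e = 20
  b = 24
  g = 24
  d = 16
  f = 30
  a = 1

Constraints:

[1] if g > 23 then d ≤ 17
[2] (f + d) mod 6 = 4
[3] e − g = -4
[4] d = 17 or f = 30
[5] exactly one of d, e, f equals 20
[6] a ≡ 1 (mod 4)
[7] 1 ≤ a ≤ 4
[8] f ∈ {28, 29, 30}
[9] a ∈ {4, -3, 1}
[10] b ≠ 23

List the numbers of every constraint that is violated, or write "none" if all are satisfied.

None — every constraint holds.

[1] g = 24 > 23, so we need d ≤ 17; d = 16 ≤ 17 — holds.
[2] f + d = 46; 46 mod 6 = 4 — holds.
[3] e − g = 20 − 24 = -4 — holds.
[4] d = 16 ≠ 17, but f = 30 = 30 (second disjunct) — holds.
[5] d=16, e=20, f=30; 1 of them equals 20 — holds.
[6] 1 mod 4 = 1 — holds.
[7] a = 1 lies in [1, 4] — holds.
[8] f = 30 is in {28, 29, 30} — holds.
[9] a = 1 is in {4, -3, 1} — holds.
[10] b = 24, and 24 ≠ 23 — holds.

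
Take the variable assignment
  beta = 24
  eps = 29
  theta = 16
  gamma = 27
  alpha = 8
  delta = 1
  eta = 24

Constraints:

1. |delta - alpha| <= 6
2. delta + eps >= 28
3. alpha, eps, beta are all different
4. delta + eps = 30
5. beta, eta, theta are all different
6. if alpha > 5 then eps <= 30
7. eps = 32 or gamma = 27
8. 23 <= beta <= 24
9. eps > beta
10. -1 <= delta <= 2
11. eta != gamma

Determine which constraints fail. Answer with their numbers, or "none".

1. |1 - 8| = 7; 7 > 6, exceeds bound 6  no
2. delta + eps = 1 + 29 = 30; 30 ≥ 28  yes
3. values 8, 29, 24 are pairwise distinct  yes
4. delta + eps = 1 + 29 = 30  yes
5. beta = eta = 24, not all different  no
6. alpha = 8 > 5, so we need eps ≤ 30; eps = 29 ≤ 30  yes
7. eps = 29 ≠ 32, but gamma = 27 = 27 (second disjunct)  yes
8. beta = 24 lies in [23, 24]  yes
9. eps = 29, beta = 24; 29 > 24  yes
10. delta = 1 lies in [-1, 2]  yes
11. eta = 24, gamma = 27; distinct  yes

The assignment fails constraints 1 and 5.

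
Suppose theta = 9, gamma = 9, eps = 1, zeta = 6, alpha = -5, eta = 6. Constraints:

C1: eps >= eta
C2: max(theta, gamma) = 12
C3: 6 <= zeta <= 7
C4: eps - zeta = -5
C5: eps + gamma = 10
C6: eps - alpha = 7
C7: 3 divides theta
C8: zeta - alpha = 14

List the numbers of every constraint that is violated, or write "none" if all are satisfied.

C1: eps = 1, eta = 6; 1 < 6 (want ≥) — fails.
C2: max(9, 9) = 9, not 12 — fails.
C3: zeta = 6 lies in [6, 7] — holds.
C4: eps - zeta = 1 - 6 = -5 — holds.
C5: eps + gamma = 1 + 9 = 10 — holds.
C6: eps - alpha = 1 - (-5) = 6, not 7 — fails.
C7: 9 / 3 = 3, so 3 divides 9 — holds.
C8: zeta - alpha = 6 - (-5) = 11, not 14 — fails.

Constraints 1, 2, 6, 8 do not hold.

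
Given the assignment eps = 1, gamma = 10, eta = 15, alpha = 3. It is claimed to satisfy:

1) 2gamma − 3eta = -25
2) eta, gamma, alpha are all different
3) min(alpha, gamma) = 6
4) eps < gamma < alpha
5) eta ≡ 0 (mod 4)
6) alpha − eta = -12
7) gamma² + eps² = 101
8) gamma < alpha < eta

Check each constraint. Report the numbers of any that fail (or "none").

Violated: 3, 4, 5, 8.

1) 2gamma − 3eta = 2(10) − 3(15) = -25 — OK.
2) values 15, 10, 3 are pairwise distinct — OK.
3) min(3, 10) = 3, not 6 — violated.
4) values 1, 10, 3; gamma = 10 is not < alpha = 3 — violated.
5) 15 mod 4 = 3, not 0 — violated.
6) alpha − eta = 3 − 15 = -12 — OK.
7) gamma² + eps² = 10² + 1² = 100 + 1 = 101 — OK.
8) values 10, 3, 15; gamma = 10 is not < alpha = 3 — violated.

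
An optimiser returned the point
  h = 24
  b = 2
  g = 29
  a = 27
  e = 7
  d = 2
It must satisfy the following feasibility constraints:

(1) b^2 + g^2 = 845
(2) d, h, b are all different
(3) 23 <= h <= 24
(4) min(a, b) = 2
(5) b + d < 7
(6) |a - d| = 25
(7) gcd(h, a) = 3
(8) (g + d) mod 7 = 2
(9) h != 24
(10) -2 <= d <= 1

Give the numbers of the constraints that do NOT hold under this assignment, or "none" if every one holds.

The assignment fails constraints 2, 8, 9, and 10.

(1) b^2 + g^2 = 2^2 + 29^2 = 4 + 841 = 845  ✔
(2) d = b = 2, not all different  ✘
(3) h = 24 lies in [23, 24]  ✔
(4) min(27, 2) = 2  ✔
(5) b + d = 2 + 2 = 4; 4 < 7  ✔
(6) |27 - 2| = 25  ✔
(7) gcd(24, 27) = 3  ✔
(8) g + d = 31; 31 mod 7 = 3, not 2  ✘
(9) h = 24, but 24 is required to differ  ✘
(10) d = 2 is outside [-2, 1]  ✘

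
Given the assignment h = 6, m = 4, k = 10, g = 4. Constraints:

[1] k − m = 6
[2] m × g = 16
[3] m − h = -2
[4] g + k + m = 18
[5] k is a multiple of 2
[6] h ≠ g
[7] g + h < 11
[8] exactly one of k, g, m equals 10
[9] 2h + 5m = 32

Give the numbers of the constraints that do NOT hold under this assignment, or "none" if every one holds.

[1] k − m = 10 − 4 = 6  holds
[2] m × g = 4 × 4 = 16  holds
[3] m − h = 4 − 6 = -2  holds
[4] g + k + m = 4 + 10 + 4 = 18  holds
[5] 10 / 2 = 5, so 2 divides 10  holds
[6] h = 6, g = 4; distinct  holds
[7] g + h = 4 + 6 = 10; 10 < 11  holds
[8] k=10, g=4, m=4; 1 of them equals 10  holds
[9] 2h + 5m = 2(6) + 5(4) = 32  holds

Yes — all constraints hold.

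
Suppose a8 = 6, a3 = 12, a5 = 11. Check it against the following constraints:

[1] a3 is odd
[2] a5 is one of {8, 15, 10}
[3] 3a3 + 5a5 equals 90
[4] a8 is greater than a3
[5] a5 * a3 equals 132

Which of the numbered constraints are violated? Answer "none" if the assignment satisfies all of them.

The assignment fails constraints 1, 2, 3, and 4.

[1] a3 = 12 is even  ✗
[2] a5 = 11 is not in {8, 15, 10}  ✗
[3] 3a3 + 5a5 = 3(12) + 5(11) = 91, not 90  ✗
[4] a8 = 6, a3 = 12; 6 ≤ 12 (want >)  ✗
[5] a5 * a3 = 11 * 12 = 132  ✓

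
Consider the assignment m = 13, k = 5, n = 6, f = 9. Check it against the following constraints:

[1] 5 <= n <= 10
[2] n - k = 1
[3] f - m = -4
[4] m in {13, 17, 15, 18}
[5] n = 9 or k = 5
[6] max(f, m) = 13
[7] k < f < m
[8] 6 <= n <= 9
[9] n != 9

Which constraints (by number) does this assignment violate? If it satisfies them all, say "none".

[1] n = 6 lies in [5, 10] — OK.
[2] n - k = 6 - 5 = 1 — OK.
[3] f - m = 9 - 13 = -4 — OK.
[4] m = 13 is in {13, 17, 15, 18} — OK.
[5] n = 6 ≠ 9, but k = 5 = 5 (second disjunct) — OK.
[6] max(9, 13) = 13 — OK.
[7] values 5 < 9 < 13 — OK.
[8] n = 6 lies in [6, 9] — OK.
[9] n = 6, and 6 ≠ 9 — OK.

None — every constraint holds.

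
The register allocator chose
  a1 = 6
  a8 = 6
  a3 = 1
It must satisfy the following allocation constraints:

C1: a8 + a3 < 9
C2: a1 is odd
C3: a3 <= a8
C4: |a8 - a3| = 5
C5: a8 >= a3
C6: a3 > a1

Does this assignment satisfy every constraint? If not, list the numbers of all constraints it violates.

C1: a8 + a3 = 6 + 1 = 7; 7 < 9 — holds.
C2: a1 = 6 is even — fails.
C3: a3 = 1, a8 = 6; 1 ≤ 6 — holds.
C4: |6 - 1| = 5 — holds.
C5: a8 = 6, a3 = 1; 6 ≥ 1 — holds.
C6: a3 = 1, a1 = 6; 1 ≤ 6 (want >) — fails.

Constraints 2, 6 are violated.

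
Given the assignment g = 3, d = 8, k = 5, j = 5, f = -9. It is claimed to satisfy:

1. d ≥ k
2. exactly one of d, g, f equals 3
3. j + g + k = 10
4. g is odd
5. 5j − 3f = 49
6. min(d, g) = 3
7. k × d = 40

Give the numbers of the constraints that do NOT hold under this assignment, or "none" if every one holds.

1. d = 8, k = 5; 8 ≥ 5  yes
2. d=8, g=3, f=-9; 1 of them equals 3  yes
3. j + g + k = 5 + 3 + 5 = 13, not 10  no
4. g = 3 is odd  yes
5. 5j − 3f = 5(5) − 3(-9) = 52, not 49  no
6. min(8, 3) = 3  yes
7. k × d = 5 × 8 = 40  yes

Constraints 3 and 5 are violated.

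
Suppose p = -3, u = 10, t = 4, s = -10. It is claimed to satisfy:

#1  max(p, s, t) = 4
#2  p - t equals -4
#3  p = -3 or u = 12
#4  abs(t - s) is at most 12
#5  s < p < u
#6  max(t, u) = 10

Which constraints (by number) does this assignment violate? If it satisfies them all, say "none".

The assignment fails constraints 2, 4.

#1 max(-3, -10, 4) = 4  yes
#2 p - t = -3 - 4 = -7, not -4  no
#3 p = -3 = -3 (first disjunct)  yes
#4 abs(4 - (-10)) = 14; 14 > 12, exceeds bound 12  no
#5 values -10 < -3 < 10  yes
#6 max(4, 10) = 10  yes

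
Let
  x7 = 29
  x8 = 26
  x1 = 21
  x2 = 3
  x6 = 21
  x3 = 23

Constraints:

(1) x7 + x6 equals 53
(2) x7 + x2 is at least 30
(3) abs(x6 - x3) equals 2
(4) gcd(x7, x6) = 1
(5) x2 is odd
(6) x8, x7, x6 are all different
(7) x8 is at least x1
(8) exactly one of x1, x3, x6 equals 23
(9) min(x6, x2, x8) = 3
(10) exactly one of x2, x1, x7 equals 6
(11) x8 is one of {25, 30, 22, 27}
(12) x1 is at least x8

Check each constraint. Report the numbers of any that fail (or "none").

No — constraints 1, 10, 11, and 12 are not satisfied.

(1) x7 + x6 = 29 + 21 = 50, not 53  ✗
(2) x7 + x2 = 29 + 3 = 32; 32 ≥ 30  ✓
(3) abs(21 - 23) = 2  ✓
(4) gcd(29, 21) = 1  ✓
(5) x2 = 3 is odd  ✓
(6) values 26, 29, 21 are pairwise distinct  ✓
(7) x8 = 26, x1 = 21; 26 ≥ 21  ✓
(8) x1=21, x3=23, x6=21; 1 of them equals 23  ✓
(9) min(21, 3, 26) = 3  ✓
(10) x2=3, x1=21, x7=29; 0 of them equal 6, not exactly one  ✗
(11) x8 = 26 is not in {25, 30, 22, 27}  ✗
(12) x1 = 21, x8 = 26; 21 < 26 (want ≥)  ✗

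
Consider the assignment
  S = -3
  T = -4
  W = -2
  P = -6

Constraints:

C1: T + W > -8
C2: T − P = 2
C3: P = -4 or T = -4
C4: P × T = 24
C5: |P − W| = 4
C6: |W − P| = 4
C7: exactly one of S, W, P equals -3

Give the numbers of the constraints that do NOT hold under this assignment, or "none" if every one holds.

No violations.

C1: T + W = -4 + (-2) = -6; -6 > -8  ✔
C2: T − P = -4 − (-6) = 2  ✔
C3: P = -6 ≠ -4, but T = -4 = -4 (second disjunct)  ✔
C4: P × T = -6 × (-4) = 24  ✔
C5: |-6 − (-2)| = 4  ✔
C6: |-2 − (-6)| = 4  ✔
C7: S=-3, W=-2, P=-6; 1 of them equals -3  ✔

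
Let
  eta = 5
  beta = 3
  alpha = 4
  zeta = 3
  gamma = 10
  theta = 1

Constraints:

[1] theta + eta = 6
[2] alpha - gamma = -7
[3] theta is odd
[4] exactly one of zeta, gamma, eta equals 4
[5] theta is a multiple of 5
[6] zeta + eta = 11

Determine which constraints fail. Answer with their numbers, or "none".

No — constraints 2, 4, 5, 6 are not satisfied.

[1] theta + eta = 1 + 5 = 6 — satisfied.
[2] alpha - gamma = 4 - 10 = -6, not -7 — violated.
[3] theta = 1 is odd — satisfied.
[4] zeta=3, gamma=10, eta=5; 0 of them equal 4, not exactly one — violated.
[5] 1 = 5*0 + 1, so 5 does not divide 1 — violated.
[6] zeta + eta = 3 + 5 = 8, not 11 — violated.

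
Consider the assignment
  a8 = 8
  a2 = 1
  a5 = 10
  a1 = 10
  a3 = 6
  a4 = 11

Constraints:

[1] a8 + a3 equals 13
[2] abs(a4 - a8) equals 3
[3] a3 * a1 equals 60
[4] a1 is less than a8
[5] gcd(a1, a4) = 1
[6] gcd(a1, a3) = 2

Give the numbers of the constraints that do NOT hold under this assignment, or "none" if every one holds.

Violated: 1 and 4.

[1] a8 + a3 = 8 + 6 = 14, not 13 — does not hold.
[2] abs(11 - 8) = 3 — holds.
[3] a3 * a1 = 6 * 10 = 60 — holds.
[4] a1 = 10, a8 = 8; 10 ≥ 8 (want <) — does not hold.
[5] gcd(10, 11) = 1 — holds.
[6] gcd(10, 6) = 2 — holds.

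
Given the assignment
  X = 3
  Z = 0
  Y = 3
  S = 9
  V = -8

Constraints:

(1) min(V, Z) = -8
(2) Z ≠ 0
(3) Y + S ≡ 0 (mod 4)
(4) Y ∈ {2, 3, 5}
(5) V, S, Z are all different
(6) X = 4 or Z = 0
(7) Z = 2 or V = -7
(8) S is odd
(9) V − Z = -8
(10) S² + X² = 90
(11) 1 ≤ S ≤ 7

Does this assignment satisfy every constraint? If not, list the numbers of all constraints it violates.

Violated: 2, 7, and 11.

(1) min(-8, 0) = -8 — holds.
(2) Z = 0, but 0 is required to differ — does not hold.
(3) Y + S = 12; 12 mod 4 = 0 — holds.
(4) Y = 3 is in {2, 3, 5} — holds.
(5) values -8, 9, 0 are pairwise distinct — holds.
(6) X = 3 ≠ 4, but Z = 0 = 0 (second disjunct) — holds.
(7) Z = 0 ≠ 2 and V = -8 ≠ -7; both disjuncts false — does not hold.
(8) S = 9 is odd — holds.
(9) V − Z = -8 − 0 = -8 — holds.
(10) S² + X² = 9² + 3² = 81 + 9 = 90 — holds.
(11) S = 9 is outside [1, 7] — does not hold.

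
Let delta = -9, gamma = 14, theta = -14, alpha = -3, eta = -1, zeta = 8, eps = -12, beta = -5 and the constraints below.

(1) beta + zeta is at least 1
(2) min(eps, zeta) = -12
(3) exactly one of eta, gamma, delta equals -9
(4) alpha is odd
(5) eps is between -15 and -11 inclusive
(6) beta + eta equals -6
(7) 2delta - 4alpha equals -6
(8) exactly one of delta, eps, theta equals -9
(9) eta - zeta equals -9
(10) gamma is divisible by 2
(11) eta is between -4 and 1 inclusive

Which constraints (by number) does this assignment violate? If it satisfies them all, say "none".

The assignment satisfies every constraint.

(1) beta + zeta = -5 + 8 = 3; 3 ≥ 1  OK
(2) min(-12, 8) = -12  OK
(3) eta=-1, gamma=14, delta=-9; 1 of them equals -9  OK
(4) alpha = -3 is odd  OK
(5) eps = -12 lies in [-15, -11]  OK
(6) beta + eta = -5 + (-1) = -6  OK
(7) 2delta - 4alpha = 2(-9) - 4(-3) = -6  OK
(8) delta=-9, eps=-12, theta=-14; 1 of them equals -9  OK
(9) eta - zeta = -1 - 8 = -9  OK
(10) 14 / 2 = 7, so 2 divides 14  OK
(11) eta = -1 lies in [-4, 1]  OK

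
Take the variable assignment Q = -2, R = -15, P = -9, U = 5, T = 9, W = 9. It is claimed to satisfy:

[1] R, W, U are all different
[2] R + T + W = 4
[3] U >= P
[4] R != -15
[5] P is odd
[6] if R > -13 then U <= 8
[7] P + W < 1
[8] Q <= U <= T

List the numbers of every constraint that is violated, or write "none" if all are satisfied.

[1] values -15, 9, 5 are pairwise distinct — holds.
[2] R + T + W = -15 + 9 + 9 = 3, not 4 — does not hold.
[3] U = 5, P = -9; 5 ≥ -9 — holds.
[4] R = -15, but -15 is required to differ — does not hold.
[5] P = -9 is odd — holds.
[6] R = -15, not > -13; antecedent false, conditional vacuously true — holds.
[7] P + W = -9 + 9 = 0; 0 < 1 — holds.
[8] values -2 <= 5 <= 9 — holds.

Violated: 2, 4.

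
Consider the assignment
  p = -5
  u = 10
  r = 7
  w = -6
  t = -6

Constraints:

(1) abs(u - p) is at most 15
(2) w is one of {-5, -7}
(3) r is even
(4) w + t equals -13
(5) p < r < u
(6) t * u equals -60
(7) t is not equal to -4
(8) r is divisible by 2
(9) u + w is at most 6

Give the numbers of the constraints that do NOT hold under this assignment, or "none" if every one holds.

(1) abs(10 - (-5)) = 15; 15 ≤ 15 — OK.
(2) w = -6 is not in {-5, -7} — violated.
(3) r = 7 is odd — violated.
(4) w + t = -6 + (-6) = -12, not -13 — violated.
(5) values -5 < 7 < 10 — OK.
(6) t * u = -6 * 10 = -60 — OK.
(7) t = -6, and -6 ≠ -4 — OK.
(8) 7 = 2*3 + 1, so 2 does not divide 7 — violated.
(9) u + w = 10 + (-6) = 4; 4 ≤ 6 — OK.

Violated: 2, 3, 4, and 8.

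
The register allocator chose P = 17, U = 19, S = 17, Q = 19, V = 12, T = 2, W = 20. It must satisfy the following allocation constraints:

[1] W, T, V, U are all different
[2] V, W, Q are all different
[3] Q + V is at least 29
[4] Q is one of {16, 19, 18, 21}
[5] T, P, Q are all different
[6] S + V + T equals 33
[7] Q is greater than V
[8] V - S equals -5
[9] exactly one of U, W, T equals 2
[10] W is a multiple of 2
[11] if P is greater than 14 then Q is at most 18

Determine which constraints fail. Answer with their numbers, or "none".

[1] values 20, 2, 12, 19 are pairwise distinct — satisfied.
[2] values 12, 20, 19 are pairwise distinct — satisfied.
[3] Q + V = 19 + 12 = 31; 31 ≥ 29 — satisfied.
[4] Q = 19 is in {16, 19, 18, 21} — satisfied.
[5] values 2, 17, 19 are pairwise distinct — satisfied.
[6] S + V + T = 17 + 12 + 2 = 31, not 33 — violated.
[7] Q = 19, V = 12; 19 > 12 — satisfied.
[8] V - S = 12 - 17 = -5 — satisfied.
[9] U=19, W=20, T=2; 1 of them equals 2 — satisfied.
[10] 20 / 2 = 10, so 2 divides 20 — satisfied.
[11] P = 17 > 14, so we need Q ≤ 18; but Q = 19 > 18 — violated.

No — constraints 6 and 11 are not satisfied.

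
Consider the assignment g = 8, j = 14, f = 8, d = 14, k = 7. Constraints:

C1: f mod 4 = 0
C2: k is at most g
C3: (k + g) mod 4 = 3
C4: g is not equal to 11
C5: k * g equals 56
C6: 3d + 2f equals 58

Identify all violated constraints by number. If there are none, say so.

Yes — all constraints hold.

C1: 8 mod 4 = 0  ✔
C2: k = 7, g = 8; 7 ≤ 8  ✔
C3: k + g = 15; 15 mod 4 = 3  ✔
C4: g = 8, and 8 ≠ 11  ✔
C5: k * g = 7 * 8 = 56  ✔
C6: 3d + 2f = 3(14) + 2(8) = 58  ✔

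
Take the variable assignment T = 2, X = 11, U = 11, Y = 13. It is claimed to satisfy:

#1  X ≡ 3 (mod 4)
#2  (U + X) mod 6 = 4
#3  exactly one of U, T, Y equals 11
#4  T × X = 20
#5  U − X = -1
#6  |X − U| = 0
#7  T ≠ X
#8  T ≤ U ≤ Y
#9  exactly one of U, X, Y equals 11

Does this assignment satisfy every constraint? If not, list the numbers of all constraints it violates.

#1 11 mod 4 = 3  ✓
#2 U + X = 22; 22 mod 6 = 4  ✓
#3 U=11, T=2, Y=13; 1 of them equals 11  ✓
#4 T × X = 2 × 11 = 22, not 20  ✗
#5 U − X = 11 − 11 = 0, not -1  ✗
#6 |11 − 11| = 0  ✓
#7 T = 2, X = 11; distinct  ✓
#8 values 2 ≤ 11 ≤ 13  ✓
#9 U=11, X=11, Y=13; 2 of them equal 11, not exactly one  ✗

The assignment fails constraints 4, 5, and 9.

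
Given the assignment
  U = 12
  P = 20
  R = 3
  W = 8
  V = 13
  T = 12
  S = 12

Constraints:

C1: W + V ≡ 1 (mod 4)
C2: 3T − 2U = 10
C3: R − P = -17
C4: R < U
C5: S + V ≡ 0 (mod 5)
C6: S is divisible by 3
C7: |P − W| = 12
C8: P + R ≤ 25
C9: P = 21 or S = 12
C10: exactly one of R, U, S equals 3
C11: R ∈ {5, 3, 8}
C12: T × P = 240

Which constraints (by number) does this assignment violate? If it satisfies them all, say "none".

The assignment fails constraint 2.

C1: W + V = 21; 21 mod 4 = 1 — satisfied.
C2: 3T − 2U = 3(12) − 2(12) = 12, not 10 — violated.
C3: R − P = 3 − 20 = -17 — satisfied.
C4: R = 3, U = 12; 3 < 12 — satisfied.
C5: S + V = 25; 25 mod 5 = 0 — satisfied.
C6: 12 / 3 = 4, so 3 divides 12 — satisfied.
C7: |20 − 8| = 12 — satisfied.
C8: P + R = 20 + 3 = 23; 23 ≤ 25 — satisfied.
C9: P = 20 ≠ 21, but S = 12 = 12 (second disjunct) — satisfied.
C10: R=3, U=12, S=12; 1 of them equals 3 — satisfied.
C11: R = 3 is in {5, 3, 8} — satisfied.
C12: T × P = 12 × 20 = 240 — satisfied.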